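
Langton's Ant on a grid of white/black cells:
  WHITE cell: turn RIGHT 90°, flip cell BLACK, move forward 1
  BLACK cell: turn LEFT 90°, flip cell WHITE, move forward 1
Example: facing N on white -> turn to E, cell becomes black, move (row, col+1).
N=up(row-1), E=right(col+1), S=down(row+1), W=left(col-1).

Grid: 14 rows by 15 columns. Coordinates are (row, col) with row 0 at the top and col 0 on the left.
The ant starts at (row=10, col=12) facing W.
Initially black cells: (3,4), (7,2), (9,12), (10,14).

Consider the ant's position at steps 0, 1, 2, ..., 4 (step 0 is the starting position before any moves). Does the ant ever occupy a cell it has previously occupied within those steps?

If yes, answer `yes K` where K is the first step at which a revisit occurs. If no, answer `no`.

Answer: no

Derivation:
Step 1: on WHITE (10,12): turn R to N, flip to black, move to (9,12). |black|=5 — new cell
Step 2: on BLACK (9,12): turn L to W, flip to white, move to (9,11). |black|=4 — new cell
Step 3: on WHITE (9,11): turn R to N, flip to black, move to (8,11). |black|=5 — new cell
Step 4: on WHITE (8,11): turn R to E, flip to black, move to (8,12). |black|=6 — new cell
No revisit within 4 steps.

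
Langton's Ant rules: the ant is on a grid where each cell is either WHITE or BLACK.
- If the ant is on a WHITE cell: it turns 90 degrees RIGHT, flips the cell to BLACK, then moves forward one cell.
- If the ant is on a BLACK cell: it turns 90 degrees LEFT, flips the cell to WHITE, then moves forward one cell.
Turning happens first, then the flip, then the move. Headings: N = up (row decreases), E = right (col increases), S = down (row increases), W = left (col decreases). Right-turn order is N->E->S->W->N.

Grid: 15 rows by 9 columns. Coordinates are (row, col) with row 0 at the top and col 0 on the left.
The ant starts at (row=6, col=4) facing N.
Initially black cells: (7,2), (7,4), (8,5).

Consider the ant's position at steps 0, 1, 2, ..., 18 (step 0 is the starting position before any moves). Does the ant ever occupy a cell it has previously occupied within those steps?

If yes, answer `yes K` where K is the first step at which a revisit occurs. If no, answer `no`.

Answer: yes 7

Derivation:
Step 1: on WHITE (6,4): turn R to E, flip to black, move to (6,5). |black|=4 — new cell
Step 2: on WHITE (6,5): turn R to S, flip to black, move to (7,5). |black|=5 — new cell
Step 3: on WHITE (7,5): turn R to W, flip to black, move to (7,4). |black|=6 — new cell
Step 4: on BLACK (7,4): turn L to S, flip to white, move to (8,4). |black|=5 — new cell
Step 5: on WHITE (8,4): turn R to W, flip to black, move to (8,3). |black|=6 — new cell
Step 6: on WHITE (8,3): turn R to N, flip to black, move to (7,3). |black|=7 — new cell
Step 7: on WHITE (7,3): turn R to E, flip to black, move to (7,4). |black|=8 — REVISIT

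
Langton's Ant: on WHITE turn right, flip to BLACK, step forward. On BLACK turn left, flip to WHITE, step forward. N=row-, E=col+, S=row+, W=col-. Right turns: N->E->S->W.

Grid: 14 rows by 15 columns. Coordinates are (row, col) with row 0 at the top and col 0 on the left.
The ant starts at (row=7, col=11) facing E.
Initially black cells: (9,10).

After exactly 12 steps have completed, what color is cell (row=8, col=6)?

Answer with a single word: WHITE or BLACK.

Answer: WHITE

Derivation:
Step 1: on WHITE (7,11): turn R to S, flip to black, move to (8,11). |black|=2
Step 2: on WHITE (8,11): turn R to W, flip to black, move to (8,10). |black|=3
Step 3: on WHITE (8,10): turn R to N, flip to black, move to (7,10). |black|=4
Step 4: on WHITE (7,10): turn R to E, flip to black, move to (7,11). |black|=5
Step 5: on BLACK (7,11): turn L to N, flip to white, move to (6,11). |black|=4
Step 6: on WHITE (6,11): turn R to E, flip to black, move to (6,12). |black|=5
Step 7: on WHITE (6,12): turn R to S, flip to black, move to (7,12). |black|=6
Step 8: on WHITE (7,12): turn R to W, flip to black, move to (7,11). |black|=7
Step 9: on WHITE (7,11): turn R to N, flip to black, move to (6,11). |black|=8
Step 10: on BLACK (6,11): turn L to W, flip to white, move to (6,10). |black|=7
Step 11: on WHITE (6,10): turn R to N, flip to black, move to (5,10). |black|=8
Step 12: on WHITE (5,10): turn R to E, flip to black, move to (5,11). |black|=9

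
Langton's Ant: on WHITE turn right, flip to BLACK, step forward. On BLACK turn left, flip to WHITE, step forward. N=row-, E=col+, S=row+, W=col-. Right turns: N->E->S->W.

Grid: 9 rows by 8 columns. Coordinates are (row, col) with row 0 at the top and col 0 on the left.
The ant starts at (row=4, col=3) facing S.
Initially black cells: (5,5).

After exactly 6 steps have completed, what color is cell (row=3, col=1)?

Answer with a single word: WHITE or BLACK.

Step 1: on WHITE (4,3): turn R to W, flip to black, move to (4,2). |black|=2
Step 2: on WHITE (4,2): turn R to N, flip to black, move to (3,2). |black|=3
Step 3: on WHITE (3,2): turn R to E, flip to black, move to (3,3). |black|=4
Step 4: on WHITE (3,3): turn R to S, flip to black, move to (4,3). |black|=5
Step 5: on BLACK (4,3): turn L to E, flip to white, move to (4,4). |black|=4
Step 6: on WHITE (4,4): turn R to S, flip to black, move to (5,4). |black|=5

Answer: WHITE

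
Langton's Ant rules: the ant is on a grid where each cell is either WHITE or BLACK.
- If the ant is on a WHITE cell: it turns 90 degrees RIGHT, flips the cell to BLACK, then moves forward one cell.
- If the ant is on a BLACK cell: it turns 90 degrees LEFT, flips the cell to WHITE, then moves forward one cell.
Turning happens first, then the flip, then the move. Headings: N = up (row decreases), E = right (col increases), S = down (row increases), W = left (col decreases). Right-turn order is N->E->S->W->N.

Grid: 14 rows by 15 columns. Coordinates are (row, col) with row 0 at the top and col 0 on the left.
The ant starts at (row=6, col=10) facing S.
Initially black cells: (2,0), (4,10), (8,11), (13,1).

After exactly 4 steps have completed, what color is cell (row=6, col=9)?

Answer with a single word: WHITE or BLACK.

Answer: BLACK

Derivation:
Step 1: on WHITE (6,10): turn R to W, flip to black, move to (6,9). |black|=5
Step 2: on WHITE (6,9): turn R to N, flip to black, move to (5,9). |black|=6
Step 3: on WHITE (5,9): turn R to E, flip to black, move to (5,10). |black|=7
Step 4: on WHITE (5,10): turn R to S, flip to black, move to (6,10). |black|=8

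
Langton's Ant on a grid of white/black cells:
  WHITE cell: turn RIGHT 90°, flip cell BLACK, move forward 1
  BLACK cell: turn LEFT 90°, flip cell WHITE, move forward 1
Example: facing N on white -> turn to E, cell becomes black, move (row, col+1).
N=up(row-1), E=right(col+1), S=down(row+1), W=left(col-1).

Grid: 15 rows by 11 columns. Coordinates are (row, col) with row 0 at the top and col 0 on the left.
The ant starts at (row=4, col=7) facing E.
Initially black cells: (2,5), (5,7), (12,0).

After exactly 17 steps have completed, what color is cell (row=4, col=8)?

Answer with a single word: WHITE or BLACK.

Step 1: on WHITE (4,7): turn R to S, flip to black, move to (5,7). |black|=4
Step 2: on BLACK (5,7): turn L to E, flip to white, move to (5,8). |black|=3
Step 3: on WHITE (5,8): turn R to S, flip to black, move to (6,8). |black|=4
Step 4: on WHITE (6,8): turn R to W, flip to black, move to (6,7). |black|=5
Step 5: on WHITE (6,7): turn R to N, flip to black, move to (5,7). |black|=6
Step 6: on WHITE (5,7): turn R to E, flip to black, move to (5,8). |black|=7
Step 7: on BLACK (5,8): turn L to N, flip to white, move to (4,8). |black|=6
Step 8: on WHITE (4,8): turn R to E, flip to black, move to (4,9). |black|=7
Step 9: on WHITE (4,9): turn R to S, flip to black, move to (5,9). |black|=8
Step 10: on WHITE (5,9): turn R to W, flip to black, move to (5,8). |black|=9
Step 11: on WHITE (5,8): turn R to N, flip to black, move to (4,8). |black|=10
Step 12: on BLACK (4,8): turn L to W, flip to white, move to (4,7). |black|=9
Step 13: on BLACK (4,7): turn L to S, flip to white, move to (5,7). |black|=8
Step 14: on BLACK (5,7): turn L to E, flip to white, move to (5,8). |black|=7
Step 15: on BLACK (5,8): turn L to N, flip to white, move to (4,8). |black|=6
Step 16: on WHITE (4,8): turn R to E, flip to black, move to (4,9). |black|=7
Step 17: on BLACK (4,9): turn L to N, flip to white, move to (3,9). |black|=6

Answer: BLACK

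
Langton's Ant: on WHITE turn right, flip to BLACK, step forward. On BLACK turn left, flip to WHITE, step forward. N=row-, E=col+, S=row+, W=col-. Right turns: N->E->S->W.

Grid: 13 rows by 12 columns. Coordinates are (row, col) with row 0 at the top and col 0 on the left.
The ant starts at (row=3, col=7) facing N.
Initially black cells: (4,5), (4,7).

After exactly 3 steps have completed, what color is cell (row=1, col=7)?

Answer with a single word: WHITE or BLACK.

Answer: WHITE

Derivation:
Step 1: on WHITE (3,7): turn R to E, flip to black, move to (3,8). |black|=3
Step 2: on WHITE (3,8): turn R to S, flip to black, move to (4,8). |black|=4
Step 3: on WHITE (4,8): turn R to W, flip to black, move to (4,7). |black|=5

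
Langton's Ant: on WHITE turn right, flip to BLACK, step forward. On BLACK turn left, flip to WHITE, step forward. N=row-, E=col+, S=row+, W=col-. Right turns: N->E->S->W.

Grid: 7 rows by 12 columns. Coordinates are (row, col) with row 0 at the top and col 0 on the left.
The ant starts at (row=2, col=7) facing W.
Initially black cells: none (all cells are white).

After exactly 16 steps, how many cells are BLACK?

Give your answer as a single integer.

Step 1: on WHITE (2,7): turn R to N, flip to black, move to (1,7). |black|=1
Step 2: on WHITE (1,7): turn R to E, flip to black, move to (1,8). |black|=2
Step 3: on WHITE (1,8): turn R to S, flip to black, move to (2,8). |black|=3
Step 4: on WHITE (2,8): turn R to W, flip to black, move to (2,7). |black|=4
Step 5: on BLACK (2,7): turn L to S, flip to white, move to (3,7). |black|=3
Step 6: on WHITE (3,7): turn R to W, flip to black, move to (3,6). |black|=4
Step 7: on WHITE (3,6): turn R to N, flip to black, move to (2,6). |black|=5
Step 8: on WHITE (2,6): turn R to E, flip to black, move to (2,7). |black|=6
Step 9: on WHITE (2,7): turn R to S, flip to black, move to (3,7). |black|=7
Step 10: on BLACK (3,7): turn L to E, flip to white, move to (3,8). |black|=6
Step 11: on WHITE (3,8): turn R to S, flip to black, move to (4,8). |black|=7
Step 12: on WHITE (4,8): turn R to W, flip to black, move to (4,7). |black|=8
Step 13: on WHITE (4,7): turn R to N, flip to black, move to (3,7). |black|=9
Step 14: on WHITE (3,7): turn R to E, flip to black, move to (3,8). |black|=10
Step 15: on BLACK (3,8): turn L to N, flip to white, move to (2,8). |black|=9
Step 16: on BLACK (2,8): turn L to W, flip to white, move to (2,7). |black|=8

Answer: 8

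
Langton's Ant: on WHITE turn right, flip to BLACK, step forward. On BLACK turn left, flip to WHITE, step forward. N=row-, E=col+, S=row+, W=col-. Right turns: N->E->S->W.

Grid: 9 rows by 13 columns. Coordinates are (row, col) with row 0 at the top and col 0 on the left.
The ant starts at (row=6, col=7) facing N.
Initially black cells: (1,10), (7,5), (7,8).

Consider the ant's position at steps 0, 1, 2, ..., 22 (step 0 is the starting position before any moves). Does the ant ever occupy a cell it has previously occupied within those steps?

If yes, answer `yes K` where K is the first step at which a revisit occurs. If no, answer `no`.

Answer: yes 6

Derivation:
Step 1: on WHITE (6,7): turn R to E, flip to black, move to (6,8). |black|=4 — new cell
Step 2: on WHITE (6,8): turn R to S, flip to black, move to (7,8). |black|=5 — new cell
Step 3: on BLACK (7,8): turn L to E, flip to white, move to (7,9). |black|=4 — new cell
Step 4: on WHITE (7,9): turn R to S, flip to black, move to (8,9). |black|=5 — new cell
Step 5: on WHITE (8,9): turn R to W, flip to black, move to (8,8). |black|=6 — new cell
Step 6: on WHITE (8,8): turn R to N, flip to black, move to (7,8). |black|=7 — REVISIT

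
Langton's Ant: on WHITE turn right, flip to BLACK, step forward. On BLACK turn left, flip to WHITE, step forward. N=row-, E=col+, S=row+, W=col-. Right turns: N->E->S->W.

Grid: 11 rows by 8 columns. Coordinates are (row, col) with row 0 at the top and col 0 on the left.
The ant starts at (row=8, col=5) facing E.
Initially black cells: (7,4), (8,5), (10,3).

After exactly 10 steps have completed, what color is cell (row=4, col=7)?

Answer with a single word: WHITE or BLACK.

Answer: WHITE

Derivation:
Step 1: on BLACK (8,5): turn L to N, flip to white, move to (7,5). |black|=2
Step 2: on WHITE (7,5): turn R to E, flip to black, move to (7,6). |black|=3
Step 3: on WHITE (7,6): turn R to S, flip to black, move to (8,6). |black|=4
Step 4: on WHITE (8,6): turn R to W, flip to black, move to (8,5). |black|=5
Step 5: on WHITE (8,5): turn R to N, flip to black, move to (7,5). |black|=6
Step 6: on BLACK (7,5): turn L to W, flip to white, move to (7,4). |black|=5
Step 7: on BLACK (7,4): turn L to S, flip to white, move to (8,4). |black|=4
Step 8: on WHITE (8,4): turn R to W, flip to black, move to (8,3). |black|=5
Step 9: on WHITE (8,3): turn R to N, flip to black, move to (7,3). |black|=6
Step 10: on WHITE (7,3): turn R to E, flip to black, move to (7,4). |black|=7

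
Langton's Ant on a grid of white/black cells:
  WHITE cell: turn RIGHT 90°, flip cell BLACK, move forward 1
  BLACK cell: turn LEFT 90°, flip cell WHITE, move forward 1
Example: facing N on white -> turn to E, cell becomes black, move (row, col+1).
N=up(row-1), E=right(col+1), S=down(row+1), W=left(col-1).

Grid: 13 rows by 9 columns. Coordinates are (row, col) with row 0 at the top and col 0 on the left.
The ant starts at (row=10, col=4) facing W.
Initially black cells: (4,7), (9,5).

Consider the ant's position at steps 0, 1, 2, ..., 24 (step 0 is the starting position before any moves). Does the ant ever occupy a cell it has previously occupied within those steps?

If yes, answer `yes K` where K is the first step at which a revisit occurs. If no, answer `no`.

Step 1: on WHITE (10,4): turn R to N, flip to black, move to (9,4). |black|=3 — new cell
Step 2: on WHITE (9,4): turn R to E, flip to black, move to (9,5). |black|=4 — new cell
Step 3: on BLACK (9,5): turn L to N, flip to white, move to (8,5). |black|=3 — new cell
Step 4: on WHITE (8,5): turn R to E, flip to black, move to (8,6). |black|=4 — new cell
Step 5: on WHITE (8,6): turn R to S, flip to black, move to (9,6). |black|=5 — new cell
Step 6: on WHITE (9,6): turn R to W, flip to black, move to (9,5). |black|=6 — REVISIT

Answer: yes 6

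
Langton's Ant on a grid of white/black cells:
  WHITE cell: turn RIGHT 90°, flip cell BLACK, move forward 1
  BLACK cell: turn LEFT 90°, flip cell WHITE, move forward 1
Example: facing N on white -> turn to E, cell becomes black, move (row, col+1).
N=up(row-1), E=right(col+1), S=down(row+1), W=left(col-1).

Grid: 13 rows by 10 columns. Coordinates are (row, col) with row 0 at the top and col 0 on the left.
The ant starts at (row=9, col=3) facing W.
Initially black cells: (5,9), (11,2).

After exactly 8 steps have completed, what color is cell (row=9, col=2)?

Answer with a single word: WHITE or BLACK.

Step 1: on WHITE (9,3): turn R to N, flip to black, move to (8,3). |black|=3
Step 2: on WHITE (8,3): turn R to E, flip to black, move to (8,4). |black|=4
Step 3: on WHITE (8,4): turn R to S, flip to black, move to (9,4). |black|=5
Step 4: on WHITE (9,4): turn R to W, flip to black, move to (9,3). |black|=6
Step 5: on BLACK (9,3): turn L to S, flip to white, move to (10,3). |black|=5
Step 6: on WHITE (10,3): turn R to W, flip to black, move to (10,2). |black|=6
Step 7: on WHITE (10,2): turn R to N, flip to black, move to (9,2). |black|=7
Step 8: on WHITE (9,2): turn R to E, flip to black, move to (9,3). |black|=8

Answer: BLACK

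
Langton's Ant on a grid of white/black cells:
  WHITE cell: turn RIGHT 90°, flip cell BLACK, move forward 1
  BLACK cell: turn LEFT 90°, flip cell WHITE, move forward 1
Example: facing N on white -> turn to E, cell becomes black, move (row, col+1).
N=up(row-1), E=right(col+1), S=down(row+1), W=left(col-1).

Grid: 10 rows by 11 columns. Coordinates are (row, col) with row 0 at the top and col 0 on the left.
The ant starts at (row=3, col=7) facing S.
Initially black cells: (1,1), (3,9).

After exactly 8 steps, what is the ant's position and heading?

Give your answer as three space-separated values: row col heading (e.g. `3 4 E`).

Answer: 3 7 N

Derivation:
Step 1: on WHITE (3,7): turn R to W, flip to black, move to (3,6). |black|=3
Step 2: on WHITE (3,6): turn R to N, flip to black, move to (2,6). |black|=4
Step 3: on WHITE (2,6): turn R to E, flip to black, move to (2,7). |black|=5
Step 4: on WHITE (2,7): turn R to S, flip to black, move to (3,7). |black|=6
Step 5: on BLACK (3,7): turn L to E, flip to white, move to (3,8). |black|=5
Step 6: on WHITE (3,8): turn R to S, flip to black, move to (4,8). |black|=6
Step 7: on WHITE (4,8): turn R to W, flip to black, move to (4,7). |black|=7
Step 8: on WHITE (4,7): turn R to N, flip to black, move to (3,7). |black|=8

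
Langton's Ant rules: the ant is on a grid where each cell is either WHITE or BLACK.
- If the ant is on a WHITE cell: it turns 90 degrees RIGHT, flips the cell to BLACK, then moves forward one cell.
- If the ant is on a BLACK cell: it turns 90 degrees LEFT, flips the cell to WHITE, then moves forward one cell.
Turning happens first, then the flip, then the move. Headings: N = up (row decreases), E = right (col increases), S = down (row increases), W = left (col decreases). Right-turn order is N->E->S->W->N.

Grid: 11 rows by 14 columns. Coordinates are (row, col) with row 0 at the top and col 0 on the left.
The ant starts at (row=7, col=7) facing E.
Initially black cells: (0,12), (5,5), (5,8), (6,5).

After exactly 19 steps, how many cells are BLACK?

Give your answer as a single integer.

Answer: 11

Derivation:
Step 1: on WHITE (7,7): turn R to S, flip to black, move to (8,7). |black|=5
Step 2: on WHITE (8,7): turn R to W, flip to black, move to (8,6). |black|=6
Step 3: on WHITE (8,6): turn R to N, flip to black, move to (7,6). |black|=7
Step 4: on WHITE (7,6): turn R to E, flip to black, move to (7,7). |black|=8
Step 5: on BLACK (7,7): turn L to N, flip to white, move to (6,7). |black|=7
Step 6: on WHITE (6,7): turn R to E, flip to black, move to (6,8). |black|=8
Step 7: on WHITE (6,8): turn R to S, flip to black, move to (7,8). |black|=9
Step 8: on WHITE (7,8): turn R to W, flip to black, move to (7,7). |black|=10
Step 9: on WHITE (7,7): turn R to N, flip to black, move to (6,7). |black|=11
Step 10: on BLACK (6,7): turn L to W, flip to white, move to (6,6). |black|=10
Step 11: on WHITE (6,6): turn R to N, flip to black, move to (5,6). |black|=11
Step 12: on WHITE (5,6): turn R to E, flip to black, move to (5,7). |black|=12
Step 13: on WHITE (5,7): turn R to S, flip to black, move to (6,7). |black|=13
Step 14: on WHITE (6,7): turn R to W, flip to black, move to (6,6). |black|=14
Step 15: on BLACK (6,6): turn L to S, flip to white, move to (7,6). |black|=13
Step 16: on BLACK (7,6): turn L to E, flip to white, move to (7,7). |black|=12
Step 17: on BLACK (7,7): turn L to N, flip to white, move to (6,7). |black|=11
Step 18: on BLACK (6,7): turn L to W, flip to white, move to (6,6). |black|=10
Step 19: on WHITE (6,6): turn R to N, flip to black, move to (5,6). |black|=11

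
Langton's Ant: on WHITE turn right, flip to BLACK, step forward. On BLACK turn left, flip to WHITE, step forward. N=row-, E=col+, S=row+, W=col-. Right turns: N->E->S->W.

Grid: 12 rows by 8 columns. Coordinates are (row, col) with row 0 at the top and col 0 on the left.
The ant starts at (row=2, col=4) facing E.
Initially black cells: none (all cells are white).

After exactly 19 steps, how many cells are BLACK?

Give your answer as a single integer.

Step 1: on WHITE (2,4): turn R to S, flip to black, move to (3,4). |black|=1
Step 2: on WHITE (3,4): turn R to W, flip to black, move to (3,3). |black|=2
Step 3: on WHITE (3,3): turn R to N, flip to black, move to (2,3). |black|=3
Step 4: on WHITE (2,3): turn R to E, flip to black, move to (2,4). |black|=4
Step 5: on BLACK (2,4): turn L to N, flip to white, move to (1,4). |black|=3
Step 6: on WHITE (1,4): turn R to E, flip to black, move to (1,5). |black|=4
Step 7: on WHITE (1,5): turn R to S, flip to black, move to (2,5). |black|=5
Step 8: on WHITE (2,5): turn R to W, flip to black, move to (2,4). |black|=6
Step 9: on WHITE (2,4): turn R to N, flip to black, move to (1,4). |black|=7
Step 10: on BLACK (1,4): turn L to W, flip to white, move to (1,3). |black|=6
Step 11: on WHITE (1,3): turn R to N, flip to black, move to (0,3). |black|=7
Step 12: on WHITE (0,3): turn R to E, flip to black, move to (0,4). |black|=8
Step 13: on WHITE (0,4): turn R to S, flip to black, move to (1,4). |black|=9
Step 14: on WHITE (1,4): turn R to W, flip to black, move to (1,3). |black|=10
Step 15: on BLACK (1,3): turn L to S, flip to white, move to (2,3). |black|=9
Step 16: on BLACK (2,3): turn L to E, flip to white, move to (2,4). |black|=8
Step 17: on BLACK (2,4): turn L to N, flip to white, move to (1,4). |black|=7
Step 18: on BLACK (1,4): turn L to W, flip to white, move to (1,3). |black|=6
Step 19: on WHITE (1,3): turn R to N, flip to black, move to (0,3). |black|=7

Answer: 7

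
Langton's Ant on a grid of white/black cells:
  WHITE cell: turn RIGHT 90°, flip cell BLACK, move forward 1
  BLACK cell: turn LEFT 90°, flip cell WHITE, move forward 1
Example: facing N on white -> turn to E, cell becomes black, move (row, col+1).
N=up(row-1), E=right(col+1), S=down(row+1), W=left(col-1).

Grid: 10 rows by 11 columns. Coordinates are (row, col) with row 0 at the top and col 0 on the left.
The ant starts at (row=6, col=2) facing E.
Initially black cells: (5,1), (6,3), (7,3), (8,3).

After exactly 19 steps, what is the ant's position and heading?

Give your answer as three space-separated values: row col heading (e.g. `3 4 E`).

Step 1: on WHITE (6,2): turn R to S, flip to black, move to (7,2). |black|=5
Step 2: on WHITE (7,2): turn R to W, flip to black, move to (7,1). |black|=6
Step 3: on WHITE (7,1): turn R to N, flip to black, move to (6,1). |black|=7
Step 4: on WHITE (6,1): turn R to E, flip to black, move to (6,2). |black|=8
Step 5: on BLACK (6,2): turn L to N, flip to white, move to (5,2). |black|=7
Step 6: on WHITE (5,2): turn R to E, flip to black, move to (5,3). |black|=8
Step 7: on WHITE (5,3): turn R to S, flip to black, move to (6,3). |black|=9
Step 8: on BLACK (6,3): turn L to E, flip to white, move to (6,4). |black|=8
Step 9: on WHITE (6,4): turn R to S, flip to black, move to (7,4). |black|=9
Step 10: on WHITE (7,4): turn R to W, flip to black, move to (7,3). |black|=10
Step 11: on BLACK (7,3): turn L to S, flip to white, move to (8,3). |black|=9
Step 12: on BLACK (8,3): turn L to E, flip to white, move to (8,4). |black|=8
Step 13: on WHITE (8,4): turn R to S, flip to black, move to (9,4). |black|=9
Step 14: on WHITE (9,4): turn R to W, flip to black, move to (9,3). |black|=10
Step 15: on WHITE (9,3): turn R to N, flip to black, move to (8,3). |black|=11
Step 16: on WHITE (8,3): turn R to E, flip to black, move to (8,4). |black|=12
Step 17: on BLACK (8,4): turn L to N, flip to white, move to (7,4). |black|=11
Step 18: on BLACK (7,4): turn L to W, flip to white, move to (7,3). |black|=10
Step 19: on WHITE (7,3): turn R to N, flip to black, move to (6,3). |black|=11

Answer: 6 3 N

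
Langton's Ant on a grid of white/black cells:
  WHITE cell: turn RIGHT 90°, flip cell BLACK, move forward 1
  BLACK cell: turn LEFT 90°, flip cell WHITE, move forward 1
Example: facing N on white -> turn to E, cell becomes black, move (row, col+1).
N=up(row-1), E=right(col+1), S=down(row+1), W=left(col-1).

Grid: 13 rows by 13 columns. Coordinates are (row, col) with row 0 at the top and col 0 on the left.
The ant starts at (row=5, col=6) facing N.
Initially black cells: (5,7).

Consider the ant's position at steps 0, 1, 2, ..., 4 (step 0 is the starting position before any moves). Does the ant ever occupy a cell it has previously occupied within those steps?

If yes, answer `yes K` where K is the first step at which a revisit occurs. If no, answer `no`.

Step 1: on WHITE (5,6): turn R to E, flip to black, move to (5,7). |black|=2 — new cell
Step 2: on BLACK (5,7): turn L to N, flip to white, move to (4,7). |black|=1 — new cell
Step 3: on WHITE (4,7): turn R to E, flip to black, move to (4,8). |black|=2 — new cell
Step 4: on WHITE (4,8): turn R to S, flip to black, move to (5,8). |black|=3 — new cell
No revisit within 4 steps.

Answer: no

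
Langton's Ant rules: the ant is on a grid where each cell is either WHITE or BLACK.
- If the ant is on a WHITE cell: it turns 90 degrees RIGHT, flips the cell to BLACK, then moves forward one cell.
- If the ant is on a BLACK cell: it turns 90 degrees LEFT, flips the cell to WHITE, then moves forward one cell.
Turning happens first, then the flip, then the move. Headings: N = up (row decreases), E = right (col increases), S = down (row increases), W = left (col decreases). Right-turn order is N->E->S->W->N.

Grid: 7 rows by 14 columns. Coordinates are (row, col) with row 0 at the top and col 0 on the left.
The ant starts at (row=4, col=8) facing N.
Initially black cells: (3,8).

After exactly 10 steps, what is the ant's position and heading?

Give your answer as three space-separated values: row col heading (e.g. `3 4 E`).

Answer: 3 9 S

Derivation:
Step 1: on WHITE (4,8): turn R to E, flip to black, move to (4,9). |black|=2
Step 2: on WHITE (4,9): turn R to S, flip to black, move to (5,9). |black|=3
Step 3: on WHITE (5,9): turn R to W, flip to black, move to (5,8). |black|=4
Step 4: on WHITE (5,8): turn R to N, flip to black, move to (4,8). |black|=5
Step 5: on BLACK (4,8): turn L to W, flip to white, move to (4,7). |black|=4
Step 6: on WHITE (4,7): turn R to N, flip to black, move to (3,7). |black|=5
Step 7: on WHITE (3,7): turn R to E, flip to black, move to (3,8). |black|=6
Step 8: on BLACK (3,8): turn L to N, flip to white, move to (2,8). |black|=5
Step 9: on WHITE (2,8): turn R to E, flip to black, move to (2,9). |black|=6
Step 10: on WHITE (2,9): turn R to S, flip to black, move to (3,9). |black|=7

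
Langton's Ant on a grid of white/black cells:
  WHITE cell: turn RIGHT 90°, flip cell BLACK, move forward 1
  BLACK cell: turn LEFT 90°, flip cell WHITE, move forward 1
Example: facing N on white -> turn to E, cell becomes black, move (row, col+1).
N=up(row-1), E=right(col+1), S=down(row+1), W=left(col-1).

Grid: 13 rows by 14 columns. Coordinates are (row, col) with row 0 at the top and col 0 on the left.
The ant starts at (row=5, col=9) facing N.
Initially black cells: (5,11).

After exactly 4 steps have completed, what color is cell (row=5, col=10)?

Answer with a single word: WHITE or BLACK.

Answer: BLACK

Derivation:
Step 1: on WHITE (5,9): turn R to E, flip to black, move to (5,10). |black|=2
Step 2: on WHITE (5,10): turn R to S, flip to black, move to (6,10). |black|=3
Step 3: on WHITE (6,10): turn R to W, flip to black, move to (6,9). |black|=4
Step 4: on WHITE (6,9): turn R to N, flip to black, move to (5,9). |black|=5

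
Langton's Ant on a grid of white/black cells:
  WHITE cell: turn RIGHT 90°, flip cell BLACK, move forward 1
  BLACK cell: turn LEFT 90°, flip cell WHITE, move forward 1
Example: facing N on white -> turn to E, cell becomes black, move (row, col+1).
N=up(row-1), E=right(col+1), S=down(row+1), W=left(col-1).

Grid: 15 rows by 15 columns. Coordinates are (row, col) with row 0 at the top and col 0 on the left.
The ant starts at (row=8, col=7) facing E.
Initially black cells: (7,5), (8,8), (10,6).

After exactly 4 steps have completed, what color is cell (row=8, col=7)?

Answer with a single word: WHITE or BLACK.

Answer: BLACK

Derivation:
Step 1: on WHITE (8,7): turn R to S, flip to black, move to (9,7). |black|=4
Step 2: on WHITE (9,7): turn R to W, flip to black, move to (9,6). |black|=5
Step 3: on WHITE (9,6): turn R to N, flip to black, move to (8,6). |black|=6
Step 4: on WHITE (8,6): turn R to E, flip to black, move to (8,7). |black|=7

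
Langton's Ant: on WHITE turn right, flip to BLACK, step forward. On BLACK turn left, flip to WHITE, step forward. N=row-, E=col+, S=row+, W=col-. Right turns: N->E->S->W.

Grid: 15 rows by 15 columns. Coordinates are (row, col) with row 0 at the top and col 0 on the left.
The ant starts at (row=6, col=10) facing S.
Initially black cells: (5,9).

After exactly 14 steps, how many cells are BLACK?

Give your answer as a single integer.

Answer: 7

Derivation:
Step 1: on WHITE (6,10): turn R to W, flip to black, move to (6,9). |black|=2
Step 2: on WHITE (6,9): turn R to N, flip to black, move to (5,9). |black|=3
Step 3: on BLACK (5,9): turn L to W, flip to white, move to (5,8). |black|=2
Step 4: on WHITE (5,8): turn R to N, flip to black, move to (4,8). |black|=3
Step 5: on WHITE (4,8): turn R to E, flip to black, move to (4,9). |black|=4
Step 6: on WHITE (4,9): turn R to S, flip to black, move to (5,9). |black|=5
Step 7: on WHITE (5,9): turn R to W, flip to black, move to (5,8). |black|=6
Step 8: on BLACK (5,8): turn L to S, flip to white, move to (6,8). |black|=5
Step 9: on WHITE (6,8): turn R to W, flip to black, move to (6,7). |black|=6
Step 10: on WHITE (6,7): turn R to N, flip to black, move to (5,7). |black|=7
Step 11: on WHITE (5,7): turn R to E, flip to black, move to (5,8). |black|=8
Step 12: on WHITE (5,8): turn R to S, flip to black, move to (6,8). |black|=9
Step 13: on BLACK (6,8): turn L to E, flip to white, move to (6,9). |black|=8
Step 14: on BLACK (6,9): turn L to N, flip to white, move to (5,9). |black|=7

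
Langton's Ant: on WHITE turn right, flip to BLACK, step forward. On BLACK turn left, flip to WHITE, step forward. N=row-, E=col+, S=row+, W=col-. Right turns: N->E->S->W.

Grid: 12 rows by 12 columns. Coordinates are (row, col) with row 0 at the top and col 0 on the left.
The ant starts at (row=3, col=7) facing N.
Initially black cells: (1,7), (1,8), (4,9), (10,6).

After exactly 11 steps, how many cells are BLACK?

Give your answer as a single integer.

Answer: 11

Derivation:
Step 1: on WHITE (3,7): turn R to E, flip to black, move to (3,8). |black|=5
Step 2: on WHITE (3,8): turn R to S, flip to black, move to (4,8). |black|=6
Step 3: on WHITE (4,8): turn R to W, flip to black, move to (4,7). |black|=7
Step 4: on WHITE (4,7): turn R to N, flip to black, move to (3,7). |black|=8
Step 5: on BLACK (3,7): turn L to W, flip to white, move to (3,6). |black|=7
Step 6: on WHITE (3,6): turn R to N, flip to black, move to (2,6). |black|=8
Step 7: on WHITE (2,6): turn R to E, flip to black, move to (2,7). |black|=9
Step 8: on WHITE (2,7): turn R to S, flip to black, move to (3,7). |black|=10
Step 9: on WHITE (3,7): turn R to W, flip to black, move to (3,6). |black|=11
Step 10: on BLACK (3,6): turn L to S, flip to white, move to (4,6). |black|=10
Step 11: on WHITE (4,6): turn R to W, flip to black, move to (4,5). |black|=11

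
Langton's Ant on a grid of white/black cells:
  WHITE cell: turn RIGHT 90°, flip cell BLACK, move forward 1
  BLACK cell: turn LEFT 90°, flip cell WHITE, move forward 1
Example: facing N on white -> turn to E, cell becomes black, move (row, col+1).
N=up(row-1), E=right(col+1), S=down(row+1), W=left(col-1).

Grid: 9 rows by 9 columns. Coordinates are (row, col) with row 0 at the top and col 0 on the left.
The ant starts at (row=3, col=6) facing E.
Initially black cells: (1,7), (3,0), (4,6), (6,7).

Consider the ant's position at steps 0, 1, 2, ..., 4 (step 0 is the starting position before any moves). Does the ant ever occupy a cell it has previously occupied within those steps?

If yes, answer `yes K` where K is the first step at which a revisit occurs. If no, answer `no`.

Step 1: on WHITE (3,6): turn R to S, flip to black, move to (4,6). |black|=5 — new cell
Step 2: on BLACK (4,6): turn L to E, flip to white, move to (4,7). |black|=4 — new cell
Step 3: on WHITE (4,7): turn R to S, flip to black, move to (5,7). |black|=5 — new cell
Step 4: on WHITE (5,7): turn R to W, flip to black, move to (5,6). |black|=6 — new cell
No revisit within 4 steps.

Answer: no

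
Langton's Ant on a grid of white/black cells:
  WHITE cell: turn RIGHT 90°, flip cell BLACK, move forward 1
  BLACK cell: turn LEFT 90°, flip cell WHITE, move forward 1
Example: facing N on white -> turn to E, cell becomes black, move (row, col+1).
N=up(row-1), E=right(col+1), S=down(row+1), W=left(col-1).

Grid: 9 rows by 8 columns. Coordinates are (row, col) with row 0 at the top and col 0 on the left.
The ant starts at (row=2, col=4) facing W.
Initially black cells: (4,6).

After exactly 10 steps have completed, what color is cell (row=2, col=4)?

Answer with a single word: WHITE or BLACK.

Step 1: on WHITE (2,4): turn R to N, flip to black, move to (1,4). |black|=2
Step 2: on WHITE (1,4): turn R to E, flip to black, move to (1,5). |black|=3
Step 3: on WHITE (1,5): turn R to S, flip to black, move to (2,5). |black|=4
Step 4: on WHITE (2,5): turn R to W, flip to black, move to (2,4). |black|=5
Step 5: on BLACK (2,4): turn L to S, flip to white, move to (3,4). |black|=4
Step 6: on WHITE (3,4): turn R to W, flip to black, move to (3,3). |black|=5
Step 7: on WHITE (3,3): turn R to N, flip to black, move to (2,3). |black|=6
Step 8: on WHITE (2,3): turn R to E, flip to black, move to (2,4). |black|=7
Step 9: on WHITE (2,4): turn R to S, flip to black, move to (3,4). |black|=8
Step 10: on BLACK (3,4): turn L to E, flip to white, move to (3,5). |black|=7

Answer: BLACK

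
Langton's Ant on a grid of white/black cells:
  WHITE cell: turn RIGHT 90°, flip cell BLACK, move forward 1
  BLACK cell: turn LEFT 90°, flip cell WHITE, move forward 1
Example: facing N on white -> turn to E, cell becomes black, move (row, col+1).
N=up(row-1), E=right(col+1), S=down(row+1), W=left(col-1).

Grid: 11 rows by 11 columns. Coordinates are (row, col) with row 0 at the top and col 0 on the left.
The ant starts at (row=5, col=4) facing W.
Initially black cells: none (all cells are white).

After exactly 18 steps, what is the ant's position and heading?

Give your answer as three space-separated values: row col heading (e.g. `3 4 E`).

Answer: 6 5 E

Derivation:
Step 1: on WHITE (5,4): turn R to N, flip to black, move to (4,4). |black|=1
Step 2: on WHITE (4,4): turn R to E, flip to black, move to (4,5). |black|=2
Step 3: on WHITE (4,5): turn R to S, flip to black, move to (5,5). |black|=3
Step 4: on WHITE (5,5): turn R to W, flip to black, move to (5,4). |black|=4
Step 5: on BLACK (5,4): turn L to S, flip to white, move to (6,4). |black|=3
Step 6: on WHITE (6,4): turn R to W, flip to black, move to (6,3). |black|=4
Step 7: on WHITE (6,3): turn R to N, flip to black, move to (5,3). |black|=5
Step 8: on WHITE (5,3): turn R to E, flip to black, move to (5,4). |black|=6
Step 9: on WHITE (5,4): turn R to S, flip to black, move to (6,4). |black|=7
Step 10: on BLACK (6,4): turn L to E, flip to white, move to (6,5). |black|=6
Step 11: on WHITE (6,5): turn R to S, flip to black, move to (7,5). |black|=7
Step 12: on WHITE (7,5): turn R to W, flip to black, move to (7,4). |black|=8
Step 13: on WHITE (7,4): turn R to N, flip to black, move to (6,4). |black|=9
Step 14: on WHITE (6,4): turn R to E, flip to black, move to (6,5). |black|=10
Step 15: on BLACK (6,5): turn L to N, flip to white, move to (5,5). |black|=9
Step 16: on BLACK (5,5): turn L to W, flip to white, move to (5,4). |black|=8
Step 17: on BLACK (5,4): turn L to S, flip to white, move to (6,4). |black|=7
Step 18: on BLACK (6,4): turn L to E, flip to white, move to (6,5). |black|=6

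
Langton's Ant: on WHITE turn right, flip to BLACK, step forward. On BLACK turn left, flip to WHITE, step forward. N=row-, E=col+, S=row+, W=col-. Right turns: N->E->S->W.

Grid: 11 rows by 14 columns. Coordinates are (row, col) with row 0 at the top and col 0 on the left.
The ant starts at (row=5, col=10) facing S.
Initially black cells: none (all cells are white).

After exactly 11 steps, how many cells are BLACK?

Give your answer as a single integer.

Step 1: on WHITE (5,10): turn R to W, flip to black, move to (5,9). |black|=1
Step 2: on WHITE (5,9): turn R to N, flip to black, move to (4,9). |black|=2
Step 3: on WHITE (4,9): turn R to E, flip to black, move to (4,10). |black|=3
Step 4: on WHITE (4,10): turn R to S, flip to black, move to (5,10). |black|=4
Step 5: on BLACK (5,10): turn L to E, flip to white, move to (5,11). |black|=3
Step 6: on WHITE (5,11): turn R to S, flip to black, move to (6,11). |black|=4
Step 7: on WHITE (6,11): turn R to W, flip to black, move to (6,10). |black|=5
Step 8: on WHITE (6,10): turn R to N, flip to black, move to (5,10). |black|=6
Step 9: on WHITE (5,10): turn R to E, flip to black, move to (5,11). |black|=7
Step 10: on BLACK (5,11): turn L to N, flip to white, move to (4,11). |black|=6
Step 11: on WHITE (4,11): turn R to E, flip to black, move to (4,12). |black|=7

Answer: 7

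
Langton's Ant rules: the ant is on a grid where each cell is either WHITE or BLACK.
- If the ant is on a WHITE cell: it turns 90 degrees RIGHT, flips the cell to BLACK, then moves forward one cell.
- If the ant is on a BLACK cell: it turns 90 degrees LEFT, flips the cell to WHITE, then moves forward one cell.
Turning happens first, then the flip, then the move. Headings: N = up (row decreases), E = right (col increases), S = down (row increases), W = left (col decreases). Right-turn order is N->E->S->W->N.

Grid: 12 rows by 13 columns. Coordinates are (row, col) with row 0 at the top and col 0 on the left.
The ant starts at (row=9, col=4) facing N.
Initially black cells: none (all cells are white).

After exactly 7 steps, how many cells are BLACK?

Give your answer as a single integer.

Answer: 5

Derivation:
Step 1: on WHITE (9,4): turn R to E, flip to black, move to (9,5). |black|=1
Step 2: on WHITE (9,5): turn R to S, flip to black, move to (10,5). |black|=2
Step 3: on WHITE (10,5): turn R to W, flip to black, move to (10,4). |black|=3
Step 4: on WHITE (10,4): turn R to N, flip to black, move to (9,4). |black|=4
Step 5: on BLACK (9,4): turn L to W, flip to white, move to (9,3). |black|=3
Step 6: on WHITE (9,3): turn R to N, flip to black, move to (8,3). |black|=4
Step 7: on WHITE (8,3): turn R to E, flip to black, move to (8,4). |black|=5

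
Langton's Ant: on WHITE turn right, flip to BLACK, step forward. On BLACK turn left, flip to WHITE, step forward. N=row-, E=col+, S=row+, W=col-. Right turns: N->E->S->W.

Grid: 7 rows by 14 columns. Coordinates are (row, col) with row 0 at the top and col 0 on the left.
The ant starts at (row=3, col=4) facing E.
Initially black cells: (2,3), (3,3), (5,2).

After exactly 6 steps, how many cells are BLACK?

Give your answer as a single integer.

Answer: 7

Derivation:
Step 1: on WHITE (3,4): turn R to S, flip to black, move to (4,4). |black|=4
Step 2: on WHITE (4,4): turn R to W, flip to black, move to (4,3). |black|=5
Step 3: on WHITE (4,3): turn R to N, flip to black, move to (3,3). |black|=6
Step 4: on BLACK (3,3): turn L to W, flip to white, move to (3,2). |black|=5
Step 5: on WHITE (3,2): turn R to N, flip to black, move to (2,2). |black|=6
Step 6: on WHITE (2,2): turn R to E, flip to black, move to (2,3). |black|=7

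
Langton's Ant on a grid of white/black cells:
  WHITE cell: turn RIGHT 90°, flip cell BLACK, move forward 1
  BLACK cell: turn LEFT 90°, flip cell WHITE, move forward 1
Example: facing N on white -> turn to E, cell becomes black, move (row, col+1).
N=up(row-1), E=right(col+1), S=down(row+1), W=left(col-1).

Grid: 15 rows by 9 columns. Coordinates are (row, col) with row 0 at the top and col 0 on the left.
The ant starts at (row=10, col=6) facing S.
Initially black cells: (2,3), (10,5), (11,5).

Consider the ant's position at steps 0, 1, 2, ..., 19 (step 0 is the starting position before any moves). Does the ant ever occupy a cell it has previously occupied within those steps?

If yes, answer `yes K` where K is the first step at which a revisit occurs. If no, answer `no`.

Step 1: on WHITE (10,6): turn R to W, flip to black, move to (10,5). |black|=4 — new cell
Step 2: on BLACK (10,5): turn L to S, flip to white, move to (11,5). |black|=3 — new cell
Step 3: on BLACK (11,5): turn L to E, flip to white, move to (11,6). |black|=2 — new cell
Step 4: on WHITE (11,6): turn R to S, flip to black, move to (12,6). |black|=3 — new cell
Step 5: on WHITE (12,6): turn R to W, flip to black, move to (12,5). |black|=4 — new cell
Step 6: on WHITE (12,5): turn R to N, flip to black, move to (11,5). |black|=5 — REVISIT

Answer: yes 6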